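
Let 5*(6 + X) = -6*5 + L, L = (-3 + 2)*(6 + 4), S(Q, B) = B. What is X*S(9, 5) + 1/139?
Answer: -9729/139 ≈ -69.993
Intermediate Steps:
L = -10 (L = -1*10 = -10)
X = -14 (X = -6 + (-6*5 - 10)/5 = -6 + (-30 - 10)/5 = -6 + (⅕)*(-40) = -6 - 8 = -14)
X*S(9, 5) + 1/139 = -14*5 + 1/139 = -70 + 1/139 = -9729/139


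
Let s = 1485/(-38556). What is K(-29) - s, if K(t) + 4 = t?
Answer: -47069/1428 ≈ -32.961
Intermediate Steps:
s = -55/1428 (s = 1485*(-1/38556) = -55/1428 ≈ -0.038515)
K(t) = -4 + t
K(-29) - s = (-4 - 29) - 1*(-55/1428) = -33 + 55/1428 = -47069/1428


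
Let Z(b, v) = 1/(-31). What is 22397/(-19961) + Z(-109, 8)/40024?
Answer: -27788963329/24766490984 ≈ -1.1220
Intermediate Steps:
Z(b, v) = -1/31
22397/(-19961) + Z(-109, 8)/40024 = 22397/(-19961) - 1/31/40024 = 22397*(-1/19961) - 1/31*1/40024 = -22397/19961 - 1/1240744 = -27788963329/24766490984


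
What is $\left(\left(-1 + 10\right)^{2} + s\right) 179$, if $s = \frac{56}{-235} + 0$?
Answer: $\frac{3397241}{235} \approx 14456.0$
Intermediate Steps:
$s = - \frac{56}{235}$ ($s = 56 \left(- \frac{1}{235}\right) + 0 = - \frac{56}{235} + 0 = - \frac{56}{235} \approx -0.2383$)
$\left(\left(-1 + 10\right)^{2} + s\right) 179 = \left(\left(-1 + 10\right)^{2} - \frac{56}{235}\right) 179 = \left(9^{2} - \frac{56}{235}\right) 179 = \left(81 - \frac{56}{235}\right) 179 = \frac{18979}{235} \cdot 179 = \frac{3397241}{235}$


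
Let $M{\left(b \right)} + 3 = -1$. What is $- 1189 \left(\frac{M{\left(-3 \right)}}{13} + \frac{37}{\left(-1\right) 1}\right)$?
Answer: $\frac{576665}{13} \approx 44359.0$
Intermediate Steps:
$M{\left(b \right)} = -4$ ($M{\left(b \right)} = -3 - 1 = -4$)
$- 1189 \left(\frac{M{\left(-3 \right)}}{13} + \frac{37}{\left(-1\right) 1}\right) = - 1189 \left(- \frac{4}{13} + \frac{37}{\left(-1\right) 1}\right) = - 1189 \left(\left(-4\right) \frac{1}{13} + \frac{37}{-1}\right) = - 1189 \left(- \frac{4}{13} + 37 \left(-1\right)\right) = - 1189 \left(- \frac{4}{13} - 37\right) = \left(-1189\right) \left(- \frac{485}{13}\right) = \frac{576665}{13}$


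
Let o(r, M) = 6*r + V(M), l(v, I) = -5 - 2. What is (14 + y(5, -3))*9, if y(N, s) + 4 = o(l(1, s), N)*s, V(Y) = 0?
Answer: 1224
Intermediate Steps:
l(v, I) = -7
o(r, M) = 6*r (o(r, M) = 6*r + 0 = 6*r)
y(N, s) = -4 - 42*s (y(N, s) = -4 + (6*(-7))*s = -4 - 42*s)
(14 + y(5, -3))*9 = (14 + (-4 - 42*(-3)))*9 = (14 + (-4 + 126))*9 = (14 + 122)*9 = 136*9 = 1224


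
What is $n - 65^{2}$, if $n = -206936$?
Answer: $-211161$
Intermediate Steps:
$n - 65^{2} = -206936 - 65^{2} = -206936 - 4225 = -211161$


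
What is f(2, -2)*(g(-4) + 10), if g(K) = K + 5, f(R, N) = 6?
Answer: 66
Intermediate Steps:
g(K) = 5 + K
f(2, -2)*(g(-4) + 10) = 6*((5 - 4) + 10) = 6*(1 + 10) = 6*11 = 66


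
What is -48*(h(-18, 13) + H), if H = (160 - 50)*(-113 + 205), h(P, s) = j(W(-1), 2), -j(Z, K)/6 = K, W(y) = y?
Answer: -485184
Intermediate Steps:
j(Z, K) = -6*K
h(P, s) = -12 (h(P, s) = -6*2 = -12)
H = 10120 (H = 110*92 = 10120)
-48*(h(-18, 13) + H) = -48*(-12 + 10120) = -48*10108 = -485184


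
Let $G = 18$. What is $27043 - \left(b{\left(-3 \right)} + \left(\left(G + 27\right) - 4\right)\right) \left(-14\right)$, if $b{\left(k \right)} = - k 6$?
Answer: $27869$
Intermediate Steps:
$b{\left(k \right)} = - 6 k$
$27043 - \left(b{\left(-3 \right)} + \left(\left(G + 27\right) - 4\right)\right) \left(-14\right) = 27043 - \left(\left(-6\right) \left(-3\right) + \left(\left(18 + 27\right) - 4\right)\right) \left(-14\right) = 27043 - \left(18 + \left(45 - 4\right)\right) \left(-14\right) = 27043 - \left(18 + 41\right) \left(-14\right) = 27043 - 59 \left(-14\right) = 27043 - -826 = 27043 + 826 = 27869$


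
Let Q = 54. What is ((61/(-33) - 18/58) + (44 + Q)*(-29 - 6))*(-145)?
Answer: 16422880/33 ≈ 4.9766e+5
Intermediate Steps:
((61/(-33) - 18/58) + (44 + Q)*(-29 - 6))*(-145) = ((61/(-33) - 18/58) + (44 + 54)*(-29 - 6))*(-145) = ((61*(-1/33) - 18*1/58) + 98*(-35))*(-145) = ((-61/33 - 9/29) - 3430)*(-145) = (-2066/957 - 3430)*(-145) = -3284576/957*(-145) = 16422880/33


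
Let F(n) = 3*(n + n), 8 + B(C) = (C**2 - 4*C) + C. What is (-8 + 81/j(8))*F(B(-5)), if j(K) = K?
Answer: 408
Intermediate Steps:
B(C) = -8 + C**2 - 3*C (B(C) = -8 + ((C**2 - 4*C) + C) = -8 + (C**2 - 3*C) = -8 + C**2 - 3*C)
F(n) = 6*n (F(n) = 3*(2*n) = 6*n)
(-8 + 81/j(8))*F(B(-5)) = (-8 + 81/8)*(6*(-8 + (-5)**2 - 3*(-5))) = (-8 + 81*(1/8))*(6*(-8 + 25 + 15)) = (-8 + 81/8)*(6*32) = (17/8)*192 = 408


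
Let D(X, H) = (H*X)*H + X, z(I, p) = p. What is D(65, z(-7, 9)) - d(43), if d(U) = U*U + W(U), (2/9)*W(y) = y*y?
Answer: -9679/2 ≈ -4839.5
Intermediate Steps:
W(y) = 9*y²/2 (W(y) = 9*(y*y)/2 = 9*y²/2)
d(U) = 11*U²/2 (d(U) = U*U + 9*U²/2 = U² + 9*U²/2 = 11*U²/2)
D(X, H) = X + X*H² (D(X, H) = X*H² + X = X + X*H²)
D(65, z(-7, 9)) - d(43) = 65*(1 + 9²) - 11*43²/2 = 65*(1 + 81) - 11*1849/2 = 65*82 - 1*20339/2 = 5330 - 20339/2 = -9679/2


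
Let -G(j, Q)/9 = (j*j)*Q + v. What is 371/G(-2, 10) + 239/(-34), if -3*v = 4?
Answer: -47893/5916 ≈ -8.0955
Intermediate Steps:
v = -4/3 (v = -1/3*4 = -4/3 ≈ -1.3333)
G(j, Q) = 12 - 9*Q*j**2 (G(j, Q) = -9*((j*j)*Q - 4/3) = -9*(j**2*Q - 4/3) = -9*(Q*j**2 - 4/3) = -9*(-4/3 + Q*j**2) = 12 - 9*Q*j**2)
371/G(-2, 10) + 239/(-34) = 371/(12 - 9*10*(-2)**2) + 239/(-34) = 371/(12 - 9*10*4) + 239*(-1/34) = 371/(12 - 360) - 239/34 = 371/(-348) - 239/34 = 371*(-1/348) - 239/34 = -371/348 - 239/34 = -47893/5916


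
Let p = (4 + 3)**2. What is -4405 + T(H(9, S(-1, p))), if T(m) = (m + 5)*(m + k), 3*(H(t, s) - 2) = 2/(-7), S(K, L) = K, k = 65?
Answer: -1738880/441 ≈ -3943.0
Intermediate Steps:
p = 49 (p = 7**2 = 49)
H(t, s) = 40/21 (H(t, s) = 2 + (2/(-7))/3 = 2 + (2*(-1/7))/3 = 2 + (1/3)*(-2/7) = 2 - 2/21 = 40/21)
T(m) = (5 + m)*(65 + m) (T(m) = (m + 5)*(m + 65) = (5 + m)*(65 + m))
-4405 + T(H(9, S(-1, p))) = -4405 + (325 + (40/21)**2 + 70*(40/21)) = -4405 + (325 + 1600/441 + 400/3) = -4405 + 203725/441 = -1738880/441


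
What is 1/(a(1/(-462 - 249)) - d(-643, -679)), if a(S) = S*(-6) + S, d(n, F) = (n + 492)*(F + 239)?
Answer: -711/47238835 ≈ -1.5051e-5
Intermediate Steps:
d(n, F) = (239 + F)*(492 + n) (d(n, F) = (492 + n)*(239 + F) = (239 + F)*(492 + n))
a(S) = -5*S (a(S) = -6*S + S = -5*S)
1/(a(1/(-462 - 249)) - d(-643, -679)) = 1/(-5/(-462 - 249) - (117588 + 239*(-643) + 492*(-679) - 679*(-643))) = 1/(-5/(-711) - (117588 - 153677 - 334068 + 436597)) = 1/(-5*(-1/711) - 1*66440) = 1/(5/711 - 66440) = 1/(-47238835/711) = -711/47238835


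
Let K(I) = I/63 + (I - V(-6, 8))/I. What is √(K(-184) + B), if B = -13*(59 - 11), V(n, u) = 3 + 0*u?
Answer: I*√2336265526/1932 ≈ 25.018*I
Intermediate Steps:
V(n, u) = 3 (V(n, u) = 3 + 0 = 3)
K(I) = I/63 + (-3 + I)/I (K(I) = I/63 + (I - 1*3)/I = I*(1/63) + (I - 3)/I = I/63 + (-3 + I)/I)
B = -624 (B = -13*48 = -624)
√(K(-184) + B) = √((1 - 3/(-184) + (1/63)*(-184)) - 624) = √((1 - 3*(-1/184) - 184/63) - 624) = √((1 + 3/184 - 184/63) - 624) = √(-22075/11592 - 624) = √(-7255483/11592) = I*√2336265526/1932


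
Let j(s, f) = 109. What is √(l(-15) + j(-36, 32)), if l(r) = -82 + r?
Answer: 2*√3 ≈ 3.4641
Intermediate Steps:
√(l(-15) + j(-36, 32)) = √((-82 - 15) + 109) = √(-97 + 109) = √12 = 2*√3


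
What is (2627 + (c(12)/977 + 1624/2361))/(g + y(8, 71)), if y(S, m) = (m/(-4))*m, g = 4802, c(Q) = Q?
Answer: 24245231996/32678976399 ≈ 0.74192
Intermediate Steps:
y(S, m) = -m²/4 (y(S, m) = (m*(-¼))*m = (-m/4)*m = -m²/4)
(2627 + (c(12)/977 + 1624/2361))/(g + y(8, 71)) = (2627 + (12/977 + 1624/2361))/(4802 - ¼*71²) = (2627 + (12*(1/977) + 1624*(1/2361)))/(4802 - ¼*5041) = (2627 + (12/977 + 1624/2361))/(4802 - 5041/4) = (2627 + 1614980/2306697)/(14167/4) = (6061307999/2306697)*(4/14167) = 24245231996/32678976399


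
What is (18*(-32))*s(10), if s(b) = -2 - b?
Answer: 6912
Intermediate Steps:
(18*(-32))*s(10) = (18*(-32))*(-2 - 1*10) = -576*(-2 - 10) = -576*(-12) = 6912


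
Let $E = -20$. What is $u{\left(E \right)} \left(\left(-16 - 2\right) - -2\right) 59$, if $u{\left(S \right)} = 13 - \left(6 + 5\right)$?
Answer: $-1888$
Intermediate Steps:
$u{\left(S \right)} = 2$ ($u{\left(S \right)} = 13 - 11 = 2$)
$u{\left(E \right)} \left(\left(-16 - 2\right) - -2\right) 59 = 2 \left(\left(-16 - 2\right) - -2\right) 59 = 2 \left(-18 + \left(-6 + 8\right)\right) 59 = 2 \left(-18 + 2\right) 59 = 2 \left(\left(-16\right) 59\right) = 2 \left(-944\right) = -1888$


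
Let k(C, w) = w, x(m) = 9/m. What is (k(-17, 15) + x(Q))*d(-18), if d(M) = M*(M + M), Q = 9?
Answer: 10368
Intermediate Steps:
d(M) = 2*M² (d(M) = M*(2*M) = 2*M²)
(k(-17, 15) + x(Q))*d(-18) = (15 + 9/9)*(2*(-18)²) = (15 + 9*(⅑))*(2*324) = (15 + 1)*648 = 16*648 = 10368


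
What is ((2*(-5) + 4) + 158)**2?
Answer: 23104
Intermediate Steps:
((2*(-5) + 4) + 158)**2 = ((-10 + 4) + 158)**2 = (-6 + 158)**2 = 152**2 = 23104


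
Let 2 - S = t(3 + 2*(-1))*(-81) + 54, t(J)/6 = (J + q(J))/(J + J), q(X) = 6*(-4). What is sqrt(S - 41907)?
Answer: 2*I*sqrt(11887) ≈ 218.05*I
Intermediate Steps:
q(X) = -24
t(J) = 3*(-24 + J)/J (t(J) = 6*((J - 24)/(J + J)) = 6*((-24 + J)/((2*J))) = 6*((-24 + J)*(1/(2*J))) = 6*((-24 + J)/(2*J)) = 3*(-24 + J)/J)
S = -5641 (S = 2 - ((3 - 72/(3 + 2*(-1)))*(-81) + 54) = 2 - ((3 - 72/(3 - 2))*(-81) + 54) = 2 - ((3 - 72/1)*(-81) + 54) = 2 - ((3 - 72*1)*(-81) + 54) = 2 - ((3 - 72)*(-81) + 54) = 2 - (-69*(-81) + 54) = 2 - (5589 + 54) = 2 - 1*5643 = 2 - 5643 = -5641)
sqrt(S - 41907) = sqrt(-5641 - 41907) = sqrt(-47548) = 2*I*sqrt(11887)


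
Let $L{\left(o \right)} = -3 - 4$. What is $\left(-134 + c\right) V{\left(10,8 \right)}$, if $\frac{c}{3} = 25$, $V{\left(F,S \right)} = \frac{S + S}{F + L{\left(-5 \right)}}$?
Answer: $- \frac{944}{3} \approx -314.67$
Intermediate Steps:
$L{\left(o \right)} = -7$ ($L{\left(o \right)} = -3 - 4 = -7$)
$V{\left(F,S \right)} = \frac{2 S}{-7 + F}$ ($V{\left(F,S \right)} = \frac{S + S}{F - 7} = \frac{2 S}{-7 + F}$)
$c = 75$ ($c = 3 \cdot 25 = 75$)
$\left(-134 + c\right) V{\left(10,8 \right)} = \left(-134 + 75\right) 2 \cdot 8 \frac{1}{-7 + 10} = - 59 \cdot 2 \cdot 8 \cdot \frac{1}{3} = \left(-59\right) \frac{16}{3} = - \frac{944}{3}$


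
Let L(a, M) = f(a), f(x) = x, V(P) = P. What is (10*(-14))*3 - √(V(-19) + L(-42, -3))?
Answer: -420 - I*√61 ≈ -420.0 - 7.8102*I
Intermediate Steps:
L(a, M) = a
(10*(-14))*3 - √(V(-19) + L(-42, -3)) = (10*(-14))*3 - √(-19 - 42) = -140*3 - √(-61) = -420 - I*√61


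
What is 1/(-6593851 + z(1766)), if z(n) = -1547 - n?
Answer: -1/6597164 ≈ -1.5158e-7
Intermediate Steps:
1/(-6593851 + z(1766)) = 1/(-6593851 + (-1547 - 1*1766)) = 1/(-6593851 + (-1547 - 1766)) = 1/(-6593851 - 3313) = 1/(-6597164) = -1/6597164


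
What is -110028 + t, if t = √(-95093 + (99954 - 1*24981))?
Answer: -110028 + 2*I*√5030 ≈ -1.1003e+5 + 141.84*I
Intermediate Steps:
t = 2*I*√5030 (t = √(-95093 + (99954 - 24981)) = √(-95093 + 74973) = √(-20120) = 2*I*√5030 ≈ 141.84*I)
-110028 + t = -110028 + 2*I*√5030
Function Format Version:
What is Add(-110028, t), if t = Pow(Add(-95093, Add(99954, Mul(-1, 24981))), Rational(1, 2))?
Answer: Add(-110028, Mul(2, I, Pow(5030, Rational(1, 2)))) ≈ Add(-1.1003e+5, Mul(141.84, I))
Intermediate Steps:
t = Mul(2, I, Pow(5030, Rational(1, 2))) (t = Pow(Add(-95093, Add(99954, -24981)), Rational(1, 2)) = Pow(Add(-95093, 74973), Rational(1, 2)) = Pow(-20120, Rational(1, 2)) = Mul(2, I, Pow(5030, Rational(1, 2))) ≈ Mul(141.84, I))
Add(-110028, t) = Add(-110028, Mul(2, I, Pow(5030, Rational(1, 2))))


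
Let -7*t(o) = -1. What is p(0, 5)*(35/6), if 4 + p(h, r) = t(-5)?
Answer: -45/2 ≈ -22.500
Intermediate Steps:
t(o) = ⅐ (t(o) = -⅐*(-1) = ⅐)
p(h, r) = -27/7 (p(h, r) = -4 + ⅐ = -27/7)
p(0, 5)*(35/6) = -135/6 = -27/7*35/6 = -45/2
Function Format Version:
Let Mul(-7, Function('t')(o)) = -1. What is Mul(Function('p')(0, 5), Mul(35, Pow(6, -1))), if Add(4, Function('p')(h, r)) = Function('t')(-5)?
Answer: Rational(-45, 2) ≈ -22.500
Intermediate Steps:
Function('t')(o) = Rational(1, 7) (Function('t')(o) = Mul(Rational(-1, 7), -1) = Rational(1, 7))
Function('p')(h, r) = Rational(-27, 7) (Function('p')(h, r) = Add(-4, Rational(1, 7)) = Rational(-27, 7))
Mul(Function('p')(0, 5), Mul(35, Pow(6, -1))) = Mul(Rational(-27, 7), Mul(35, Pow(6, -1))) = Mul(Rational(-27, 7), Mul(35, Rational(1, 6))) = Mul(Rational(-27, 7), Rational(35, 6)) = Rational(-45, 2)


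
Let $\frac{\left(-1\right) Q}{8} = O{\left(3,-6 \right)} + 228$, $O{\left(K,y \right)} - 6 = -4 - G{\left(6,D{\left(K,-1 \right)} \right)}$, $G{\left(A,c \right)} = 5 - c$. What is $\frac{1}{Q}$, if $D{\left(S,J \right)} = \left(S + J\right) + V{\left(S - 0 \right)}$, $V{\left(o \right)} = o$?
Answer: $- \frac{1}{1840} \approx -0.00054348$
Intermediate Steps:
$D{\left(S,J \right)} = J + 2 S$ ($D{\left(S,J \right)} = \left(S + J\right) + \left(S - 0\right) = \left(J + S\right) + \left(S + 0\right) = \left(J + S\right) + S = J + 2 S$)
$O{\left(K,y \right)} = -4 + 2 K$ ($O{\left(K,y \right)} = 6 - \left(9 - \left(-1 + 2 K\right)\right) = 6 - \left(10 - 2 K\right) = 6 + \left(-4 + \left(-6 + 2 K\right)\right) = 6 + \left(-10 + 2 K\right) = -4 + 2 K$)
$Q = -1840$ ($Q = - 8 \left(\left(-4 + 2 \cdot 3\right) + 228\right) = - 8 \left(\left(-4 + 6\right) + 228\right) = - 8 \left(2 + 228\right) = \left(-8\right) 230 = -1840$)
$\frac{1}{Q} = \frac{1}{-1840} = - \frac{1}{1840}$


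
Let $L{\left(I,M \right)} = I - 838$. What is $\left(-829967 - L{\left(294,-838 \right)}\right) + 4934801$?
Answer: $4105378$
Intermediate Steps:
$L{\left(I,M \right)} = -838 + I$
$\left(-829967 - L{\left(294,-838 \right)}\right) + 4934801 = \left(-829967 - \left(-838 + 294\right)\right) + 4934801 = \left(-829967 - -544\right) + 4934801 = \left(-829967 + 544\right) + 4934801 = -829423 + 4934801 = 4105378$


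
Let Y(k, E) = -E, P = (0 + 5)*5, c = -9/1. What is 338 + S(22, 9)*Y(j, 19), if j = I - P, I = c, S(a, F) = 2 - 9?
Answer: 471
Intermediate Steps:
c = -9 (c = -9*1 = -9)
S(a, F) = -7
I = -9
P = 25 (P = 5*5 = 25)
j = -34 (j = -9 - 1*25 = -9 - 25 = -34)
338 + S(22, 9)*Y(j, 19) = 338 - (-7)*19 = 338 - 7*(-19) = 338 + 133 = 471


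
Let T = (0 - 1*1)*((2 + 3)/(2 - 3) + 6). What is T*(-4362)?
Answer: 4362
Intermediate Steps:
T = -1 (T = (0 - 1)*(5/(-1) + 6) = -(5*(-1) + 6) = -(-5 + 6) = -1*1 = -1)
T*(-4362) = -1*(-4362) = 4362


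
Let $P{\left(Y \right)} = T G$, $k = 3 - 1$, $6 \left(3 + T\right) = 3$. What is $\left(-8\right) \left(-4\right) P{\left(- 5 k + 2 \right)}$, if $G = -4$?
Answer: $320$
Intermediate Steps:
$T = - \frac{5}{2}$ ($T = -3 + \frac{1}{6} \cdot 3 = -3 + \frac{1}{2} = - \frac{5}{2} \approx -2.5$)
$k = 2$ ($k = 3 - 1 = 2$)
$P{\left(Y \right)} = 10$ ($P{\left(Y \right)} = \left(- \frac{5}{2}\right) \left(-4\right) = 10$)
$\left(-8\right) \left(-4\right) P{\left(- 5 k + 2 \right)} = \left(-8\right) \left(-4\right) 10 = 32 \cdot 10 = 320$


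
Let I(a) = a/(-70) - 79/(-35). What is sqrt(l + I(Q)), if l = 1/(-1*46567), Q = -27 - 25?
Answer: 10*sqrt(65054099)/46567 ≈ 1.7320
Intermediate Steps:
Q = -52
I(a) = 79/35 - a/70 (I(a) = a*(-1/70) - 79*(-1/35) = -a/70 + 79/35 = 79/35 - a/70)
l = -1/46567 (l = 1/(-46567) = -1/46567 ≈ -2.1474e-5)
sqrt(l + I(Q)) = sqrt(-1/46567 + (79/35 - 1/70*(-52))) = sqrt(-1/46567 + (79/35 + 26/35)) = sqrt(-1/46567 + 3) = sqrt(139700/46567) = 10*sqrt(65054099)/46567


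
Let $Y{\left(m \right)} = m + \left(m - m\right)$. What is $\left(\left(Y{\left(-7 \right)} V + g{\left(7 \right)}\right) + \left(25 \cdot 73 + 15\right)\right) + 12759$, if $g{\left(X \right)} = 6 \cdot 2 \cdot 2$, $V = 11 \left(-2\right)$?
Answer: $14777$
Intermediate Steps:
$Y{\left(m \right)} = m$ ($Y{\left(m \right)} = m + 0 = m$)
$V = -22$
$g{\left(X \right)} = 24$ ($g{\left(X \right)} = 12 \cdot 2 = 24$)
$\left(\left(Y{\left(-7 \right)} V + g{\left(7 \right)}\right) + \left(25 \cdot 73 + 15\right)\right) + 12759 = \left(\left(\left(-7\right) \left(-22\right) + 24\right) + \left(25 \cdot 73 + 15\right)\right) + 12759 = \left(\left(154 + 24\right) + \left(1825 + 15\right)\right) + 12759 = \left(178 + 1840\right) + 12759 = 2018 + 12759 = 14777$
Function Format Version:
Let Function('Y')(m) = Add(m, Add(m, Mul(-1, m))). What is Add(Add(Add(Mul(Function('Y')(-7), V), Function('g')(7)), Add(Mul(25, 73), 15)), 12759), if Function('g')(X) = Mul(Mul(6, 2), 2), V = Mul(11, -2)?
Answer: 14777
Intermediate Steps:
Function('Y')(m) = m (Function('Y')(m) = Add(m, 0) = m)
V = -22
Function('g')(X) = 24 (Function('g')(X) = Mul(12, 2) = 24)
Add(Add(Add(Mul(Function('Y')(-7), V), Function('g')(7)), Add(Mul(25, 73), 15)), 12759) = Add(Add(Add(Mul(-7, -22), 24), Add(Mul(25, 73), 15)), 12759) = Add(Add(Add(154, 24), Add(1825, 15)), 12759) = Add(Add(178, 1840), 12759) = Add(2018, 12759) = 14777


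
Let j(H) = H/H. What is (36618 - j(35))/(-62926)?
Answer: -36617/62926 ≈ -0.58191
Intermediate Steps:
j(H) = 1
(36618 - j(35))/(-62926) = (36618 - 1*1)/(-62926) = (36618 - 1)*(-1/62926) = 36617*(-1/62926) = -36617/62926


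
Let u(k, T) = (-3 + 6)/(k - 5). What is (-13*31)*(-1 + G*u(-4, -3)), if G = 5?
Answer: 3224/3 ≈ 1074.7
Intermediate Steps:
u(k, T) = 3/(-5 + k)
(-13*31)*(-1 + G*u(-4, -3)) = (-13*31)*(-1 + 5*(3/(-5 - 4))) = -403*(-1 + 5*(3/(-9))) = -403*(-1 + 5*(3*(-⅑))) = -403*(-1 + 5*(-⅓)) = -403*(-1 - 5/3) = -403*(-8/3) = 3224/3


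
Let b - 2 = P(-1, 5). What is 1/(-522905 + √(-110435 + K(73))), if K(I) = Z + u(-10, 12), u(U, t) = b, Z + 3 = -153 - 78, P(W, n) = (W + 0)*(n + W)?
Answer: -522905/273429749696 - I*√110671/273429749696 ≈ -1.9124e-6 - 1.2167e-9*I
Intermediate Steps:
P(W, n) = W*(W + n)
Z = -234 (Z = -3 + (-153 - 78) = -3 - 231 = -234)
b = -2 (b = 2 - (-1 + 5) = 2 - 1*4 = 2 - 4 = -2)
u(U, t) = -2
K(I) = -236 (K(I) = -234 - 2 = -236)
1/(-522905 + √(-110435 + K(73))) = 1/(-522905 + √(-110435 - 236)) = 1/(-522905 + √(-110671)) = 1/(-522905 + I*√110671)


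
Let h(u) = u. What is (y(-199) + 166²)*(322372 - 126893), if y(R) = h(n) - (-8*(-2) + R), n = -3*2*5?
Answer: 5416527611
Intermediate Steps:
n = -30 (n = -6*5 = -30)
y(R) = -46 - R (y(R) = -30 - (-8*(-2) + R) = -30 - (16 + R) = -30 + (-16 - R) = -46 - R)
(y(-199) + 166²)*(322372 - 126893) = ((-46 - 1*(-199)) + 166²)*(322372 - 126893) = ((-46 + 199) + 27556)*195479 = (153 + 27556)*195479 = 27709*195479 = 5416527611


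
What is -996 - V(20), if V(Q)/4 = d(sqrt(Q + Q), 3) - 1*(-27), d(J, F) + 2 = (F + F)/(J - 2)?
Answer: -3292/3 - 4*sqrt(10)/3 ≈ -1101.5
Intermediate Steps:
d(J, F) = -2 + 2*F/(-2 + J) (d(J, F) = -2 + (F + F)/(J - 2) = -2 + (2*F)/(-2 + J) = -2 + 2*F/(-2 + J))
V(Q) = 108 + 8*(5 - sqrt(2)*sqrt(Q))/(-2 + sqrt(2)*sqrt(Q)) (V(Q) = 4*(2*(2 + 3 - sqrt(Q + Q))/(-2 + sqrt(Q + Q)) - 1*(-27)) = 4*(2*(2 + 3 - sqrt(2*Q))/(-2 + sqrt(2*Q)) + 27) = 4*(2*(2 + 3 - sqrt(2)*sqrt(Q))/(-2 + sqrt(2)*sqrt(Q)) + 27) = 4*(2*(5 - sqrt(2)*sqrt(Q))/(-2 + sqrt(2)*sqrt(Q)) + 27) = 4*(27 + 2*(5 - sqrt(2)*sqrt(Q))/(-2 + sqrt(2)*sqrt(Q))) = 108 + 8*(5 - sqrt(2)*sqrt(Q))/(-2 + sqrt(2)*sqrt(Q)))
-996 - V(20) = -996 - 4*(-44 + 25*sqrt(2)*sqrt(20))/(-2 + sqrt(2)*sqrt(20)) = -996 - 4*(-44 + 25*sqrt(2)*(2*sqrt(5)))/(-2 + sqrt(2)*(2*sqrt(5))) = -996 - 4*(-44 + 50*sqrt(10))/(-2 + 2*sqrt(10))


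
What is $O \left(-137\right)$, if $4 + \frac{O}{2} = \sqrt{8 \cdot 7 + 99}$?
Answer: $1096 - 274 \sqrt{155} \approx -2315.3$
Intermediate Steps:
$O = -8 + 2 \sqrt{155}$ ($O = -8 + 2 \sqrt{8 \cdot 7 + 99} = -8 + 2 \sqrt{56 + 99} = -8 + 2 \sqrt{155} \approx 16.9$)
$O \left(-137\right) = \left(-8 + 2 \sqrt{155}\right) \left(-137\right) = 1096 - 274 \sqrt{155}$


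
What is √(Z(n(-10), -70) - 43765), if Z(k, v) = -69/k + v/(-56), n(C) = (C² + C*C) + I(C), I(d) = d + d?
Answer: I*√9846930/15 ≈ 209.2*I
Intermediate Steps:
I(d) = 2*d
n(C) = 2*C + 2*C² (n(C) = (C² + C*C) + 2*C = (C² + C²) + 2*C = 2*C² + 2*C = 2*C + 2*C²)
Z(k, v) = -69/k - v/56 (Z(k, v) = -69/k + v*(-1/56) = -69/k - v/56)
√(Z(n(-10), -70) - 43765) = √((-69*(-1/(20*(1 - 10))) - 1/56*(-70)) - 43765) = √((-69/(2*(-10)*(-9)) + 5/4) - 43765) = √((-69/180 + 5/4) - 43765) = √((-69*1/180 + 5/4) - 43765) = √((-23/60 + 5/4) - 43765) = √(13/15 - 43765) = √(-656462/15) = I*√9846930/15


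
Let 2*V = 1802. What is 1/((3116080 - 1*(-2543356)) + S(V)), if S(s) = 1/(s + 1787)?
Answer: 2688/15212563969 ≈ 1.7670e-7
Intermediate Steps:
V = 901 (V = (1/2)*1802 = 901)
S(s) = 1/(1787 + s)
1/((3116080 - 1*(-2543356)) + S(V)) = 1/((3116080 - 1*(-2543356)) + 1/(1787 + 901)) = 1/((3116080 + 2543356) + 1/2688) = 1/(5659436 + 1/2688) = 1/(15212563969/2688) = 2688/15212563969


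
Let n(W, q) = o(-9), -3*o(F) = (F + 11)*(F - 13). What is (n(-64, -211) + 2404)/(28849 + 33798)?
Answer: 7256/187941 ≈ 0.038608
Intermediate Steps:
o(F) = -(-13 + F)*(11 + F)/3 (o(F) = -(F + 11)*(F - 13)/3 = -(11 + F)*(-13 + F)/3 = -(-13 + F)*(11 + F)/3)
n(W, q) = 44/3 (n(W, q) = 143/3 - 1/3*(-9)**2 + (2/3)*(-9) = 143/3 - 1/3*81 - 6 = 143/3 - 27 - 6 = 44/3)
(n(-64, -211) + 2404)/(28849 + 33798) = (44/3 + 2404)/(28849 + 33798) = (7256/3)/62647 = (7256/3)*(1/62647) = 7256/187941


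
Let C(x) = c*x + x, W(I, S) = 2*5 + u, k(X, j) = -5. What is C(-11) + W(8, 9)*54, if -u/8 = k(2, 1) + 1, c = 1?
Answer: 2246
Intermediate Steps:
u = 32 (u = -8*(-5 + 1) = -8*(-4) = 32)
W(I, S) = 42 (W(I, S) = 2*5 + 32 = 10 + 32 = 42)
C(x) = 2*x (C(x) = 1*x + x = x + x = 2*x)
C(-11) + W(8, 9)*54 = 2*(-11) + 42*54 = -22 + 2268 = 2246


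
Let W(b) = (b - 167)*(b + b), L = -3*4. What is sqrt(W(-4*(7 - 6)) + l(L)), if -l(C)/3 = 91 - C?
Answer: sqrt(1059) ≈ 32.542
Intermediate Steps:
L = -12
l(C) = -273 + 3*C (l(C) = -3*(91 - C) = -273 + 3*C)
W(b) = 2*b*(-167 + b) (W(b) = (-167 + b)*(2*b) = 2*b*(-167 + b))
sqrt(W(-4*(7 - 6)) + l(L)) = sqrt(2*(-4*(7 - 6))*(-167 - 4*(7 - 6)) + (-273 + 3*(-12))) = sqrt(2*(-4*1)*(-167 - 4*1) + (-273 - 36)) = sqrt(2*(-4)*(-167 - 4) - 309) = sqrt(2*(-4)*(-171) - 309) = sqrt(1368 - 309) = sqrt(1059)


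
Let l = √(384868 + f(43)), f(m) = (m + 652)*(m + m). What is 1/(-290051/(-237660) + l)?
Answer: -68933520660/25114081928650199 + 56482275600*√444638/25114081928650199 ≈ 0.0014969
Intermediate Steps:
f(m) = 2*m*(652 + m) (f(m) = (652 + m)*(2*m) = 2*m*(652 + m))
l = √444638 (l = √(384868 + 2*43*(652 + 43)) = √(384868 + 2*43*695) = √(384868 + 59770) = √444638 ≈ 666.81)
1/(-290051/(-237660) + l) = 1/(-290051/(-237660) + √444638) = 1/(-290051*(-1/237660) + √444638) = 1/(290051/237660 + √444638)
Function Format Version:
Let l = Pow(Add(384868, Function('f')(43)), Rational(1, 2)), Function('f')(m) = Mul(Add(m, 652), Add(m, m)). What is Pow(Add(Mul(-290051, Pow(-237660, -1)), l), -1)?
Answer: Add(Rational(-68933520660, 25114081928650199), Mul(Rational(56482275600, 25114081928650199), Pow(444638, Rational(1, 2)))) ≈ 0.0014969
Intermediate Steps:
Function('f')(m) = Mul(2, m, Add(652, m)) (Function('f')(m) = Mul(Add(652, m), Mul(2, m)) = Mul(2, m, Add(652, m)))
l = Pow(444638, Rational(1, 2)) (l = Pow(Add(384868, Mul(2, 43, Add(652, 43))), Rational(1, 2)) = Pow(Add(384868, Mul(2, 43, 695)), Rational(1, 2)) = Pow(Add(384868, 59770), Rational(1, 2)) = Pow(444638, Rational(1, 2)) ≈ 666.81)
Pow(Add(Mul(-290051, Pow(-237660, -1)), l), -1) = Pow(Add(Mul(-290051, Pow(-237660, -1)), Pow(444638, Rational(1, 2))), -1) = Pow(Add(Mul(-290051, Rational(-1, 237660)), Pow(444638, Rational(1, 2))), -1) = Pow(Add(Rational(290051, 237660), Pow(444638, Rational(1, 2))), -1)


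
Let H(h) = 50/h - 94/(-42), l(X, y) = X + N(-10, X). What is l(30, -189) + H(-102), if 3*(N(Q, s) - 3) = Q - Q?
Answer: 4135/119 ≈ 34.748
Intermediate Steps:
N(Q, s) = 3 (N(Q, s) = 3 + (Q - Q)/3 = 3 + (⅓)*0 = 3 + 0 = 3)
l(X, y) = 3 + X (l(X, y) = X + 3 = 3 + X)
H(h) = 47/21 + 50/h (H(h) = 50/h - 94*(-1/42) = 50/h + 47/21 = 47/21 + 50/h)
l(30, -189) + H(-102) = (3 + 30) + (47/21 + 50/(-102)) = 33 + (47/21 + 50*(-1/102)) = 33 + (47/21 - 25/51) = 33 + 208/119 = 4135/119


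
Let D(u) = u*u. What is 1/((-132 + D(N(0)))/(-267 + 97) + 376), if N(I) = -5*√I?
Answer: 85/32026 ≈ 0.0026541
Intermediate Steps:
D(u) = u²
1/((-132 + D(N(0)))/(-267 + 97) + 376) = 1/((-132 + (-5*√0)²)/(-267 + 97) + 376) = 1/((-132 + (-5*0)²)/(-170) + 376) = 1/((-132 + 0²)*(-1/170) + 376) = 1/((-132 + 0)*(-1/170) + 376) = 1/(-132*(-1/170) + 376) = 1/(66/85 + 376) = 1/(32026/85) = 85/32026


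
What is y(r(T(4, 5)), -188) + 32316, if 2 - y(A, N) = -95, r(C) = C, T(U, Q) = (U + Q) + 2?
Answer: 32413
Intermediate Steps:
T(U, Q) = 2 + Q + U (T(U, Q) = (Q + U) + 2 = 2 + Q + U)
y(A, N) = 97 (y(A, N) = 2 - 1*(-95) = 2 + 95 = 97)
y(r(T(4, 5)), -188) + 32316 = 97 + 32316 = 32413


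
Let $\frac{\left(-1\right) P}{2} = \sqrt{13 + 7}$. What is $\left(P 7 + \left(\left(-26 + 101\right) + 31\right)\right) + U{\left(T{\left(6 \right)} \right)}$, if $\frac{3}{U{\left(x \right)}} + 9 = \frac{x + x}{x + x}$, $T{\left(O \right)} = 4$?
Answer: $\frac{845}{8} - 28 \sqrt{5} \approx 43.015$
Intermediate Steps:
$P = - 4 \sqrt{5}$ ($P = - 2 \sqrt{13 + 7} = - 2 \sqrt{20} = - 2 \cdot 2 \sqrt{5} = - 4 \sqrt{5} \approx -8.9443$)
$U{\left(x \right)} = - \frac{3}{8}$ ($U{\left(x \right)} = \frac{3}{-9 + \frac{x + x}{x + x}} = \frac{3}{-9 + \frac{2 x}{2 x}} = \frac{3}{-9 + 2 x \frac{1}{2 x}} = \frac{3}{-9 + 1} = \frac{3}{-8} = 3 \left(- \frac{1}{8}\right) = - \frac{3}{8}$)
$\left(P 7 + \left(\left(-26 + 101\right) + 31\right)\right) + U{\left(T{\left(6 \right)} \right)} = \left(- 4 \sqrt{5} \cdot 7 + \left(\left(-26 + 101\right) + 31\right)\right) - \frac{3}{8} = \left(- 28 \sqrt{5} + \left(75 + 31\right)\right) - \frac{3}{8} = \left(- 28 \sqrt{5} + 106\right) - \frac{3}{8} = \left(106 - 28 \sqrt{5}\right) - \frac{3}{8} = \frac{845}{8} - 28 \sqrt{5}$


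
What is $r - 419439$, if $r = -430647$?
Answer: $-850086$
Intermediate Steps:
$r - 419439 = -430647 - 419439 = -850086$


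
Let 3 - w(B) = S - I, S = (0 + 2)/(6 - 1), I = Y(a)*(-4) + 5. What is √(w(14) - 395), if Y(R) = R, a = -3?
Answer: I*√9385/5 ≈ 19.375*I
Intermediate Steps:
I = 17 (I = -3*(-4) + 5 = 12 + 5 = 17)
S = ⅖ (S = 2/5 = 2*(⅕) = ⅖ ≈ 0.40000)
w(B) = 98/5 (w(B) = 3 - (⅖ - 1*17) = 3 - (⅖ - 17) = 3 - 1*(-83/5) = 3 + 83/5 = 98/5)
√(w(14) - 395) = √(98/5 - 395) = √(-1877/5) = I*√9385/5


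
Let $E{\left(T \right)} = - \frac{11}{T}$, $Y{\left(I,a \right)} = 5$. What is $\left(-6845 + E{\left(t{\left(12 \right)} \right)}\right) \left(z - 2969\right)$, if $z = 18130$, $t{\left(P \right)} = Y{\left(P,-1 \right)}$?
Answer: $- \frac{519051996}{5} \approx -1.0381 \cdot 10^{8}$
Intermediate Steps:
$t{\left(P \right)} = 5$
$\left(-6845 + E{\left(t{\left(12 \right)} \right)}\right) \left(z - 2969\right) = \left(-6845 - \frac{11}{5}\right) \left(18130 - 2969\right) = \left(-6845 - \frac{11}{5}\right) 15161 = \left(- \frac{34236}{5}\right) 15161 = - \frac{519051996}{5}$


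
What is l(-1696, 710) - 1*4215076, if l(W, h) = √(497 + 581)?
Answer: -4215076 + 7*√22 ≈ -4.2150e+6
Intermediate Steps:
l(W, h) = 7*√22 (l(W, h) = √1078 = 7*√22)
l(-1696, 710) - 1*4215076 = 7*√22 - 1*4215076 = 7*√22 - 4215076 = -4215076 + 7*√22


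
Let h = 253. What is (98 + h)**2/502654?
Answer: 123201/502654 ≈ 0.24510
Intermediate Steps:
(98 + h)**2/502654 = (98 + 253)**2/502654 = 351**2*(1/502654) = 123201*(1/502654) = 123201/502654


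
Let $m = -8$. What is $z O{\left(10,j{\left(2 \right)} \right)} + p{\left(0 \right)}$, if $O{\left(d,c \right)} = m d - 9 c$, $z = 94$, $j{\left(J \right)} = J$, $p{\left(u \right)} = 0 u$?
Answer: $-9212$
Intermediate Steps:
$p{\left(u \right)} = 0$
$O{\left(d,c \right)} = - 9 c - 8 d$ ($O{\left(d,c \right)} = - 8 d - 9 c = - 9 c - 8 d$)
$z O{\left(10,j{\left(2 \right)} \right)} + p{\left(0 \right)} = 94 \left(\left(-9\right) 2 - 80\right) + 0 = 94 \left(-18 - 80\right) + 0 = 94 \left(-98\right) + 0 = -9212 + 0 = -9212$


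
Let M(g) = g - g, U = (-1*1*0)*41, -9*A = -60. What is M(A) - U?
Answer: 0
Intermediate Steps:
A = 20/3 (A = -1/9*(-60) = 20/3 ≈ 6.6667)
U = 0 (U = -1*0*41 = 0*41 = 0)
M(g) = 0
M(A) - U = 0 - 1*0 = 0 + 0 = 0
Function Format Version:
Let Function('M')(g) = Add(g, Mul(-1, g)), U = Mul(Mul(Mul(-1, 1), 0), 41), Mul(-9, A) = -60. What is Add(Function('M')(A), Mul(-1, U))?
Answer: 0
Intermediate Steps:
A = Rational(20, 3) (A = Mul(Rational(-1, 9), -60) = Rational(20, 3) ≈ 6.6667)
U = 0 (U = Mul(Mul(-1, 0), 41) = Mul(0, 41) = 0)
Function('M')(g) = 0
Add(Function('M')(A), Mul(-1, U)) = Add(0, Mul(-1, 0)) = Add(0, 0) = 0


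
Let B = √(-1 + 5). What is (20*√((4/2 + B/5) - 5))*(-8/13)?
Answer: -32*I*√65/13 ≈ -19.846*I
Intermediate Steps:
B = 2 (B = √4 = 2)
(20*√((4/2 + B/5) - 5))*(-8/13) = (20*√((4/2 + 2/5) - 5))*(-8/13) = (20*√((4*(½) + 2*(⅕)) - 5))*(-8*1/13) = (20*√((2 + ⅖) - 5))*(-8/13) = (20*√(12/5 - 5))*(-8/13) = (20*√(-13/5))*(-8/13) = (20*(I*√65/5))*(-8/13) = (4*I*√65)*(-8/13) = -32*I*√65/13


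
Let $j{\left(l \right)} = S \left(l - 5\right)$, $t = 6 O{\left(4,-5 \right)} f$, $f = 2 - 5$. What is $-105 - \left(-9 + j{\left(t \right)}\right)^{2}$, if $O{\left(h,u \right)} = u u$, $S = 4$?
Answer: $-3345346$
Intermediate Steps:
$O{\left(h,u \right)} = u^{2}$
$f = -3$ ($f = 2 - 5 = -3$)
$t = -450$ ($t = 6 \left(-5\right)^{2} \left(-3\right) = 6 \cdot 25 \left(-3\right) = 150 \left(-3\right) = -450$)
$j{\left(l \right)} = -20 + 4 l$ ($j{\left(l \right)} = 4 \left(l - 5\right) = 4 \left(-5 + l\right) = -20 + 4 l$)
$-105 - \left(-9 + j{\left(t \right)}\right)^{2} = -105 - \left(-9 + \left(-20 + 4 \left(-450\right)\right)\right)^{2} = -105 - \left(-9 - 1820\right)^{2} = -105 - \left(-1829\right)^{2} = -105 - 3345241 = -3345346$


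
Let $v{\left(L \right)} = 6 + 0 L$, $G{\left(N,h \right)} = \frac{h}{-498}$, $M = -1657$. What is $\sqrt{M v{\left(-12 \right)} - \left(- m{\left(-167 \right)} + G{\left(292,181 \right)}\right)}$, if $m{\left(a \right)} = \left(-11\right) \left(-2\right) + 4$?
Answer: $\frac{i \sqrt{2459117526}}{498} \approx 99.577 i$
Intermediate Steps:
$m{\left(a \right)} = 26$ ($m{\left(a \right)} = 22 + 4 = 26$)
$G{\left(N,h \right)} = - \frac{h}{498}$ ($G{\left(N,h \right)} = h \left(- \frac{1}{498}\right) = - \frac{h}{498}$)
$v{\left(L \right)} = 6$ ($v{\left(L \right)} = 6 + 0 = 6$)
$\sqrt{M v{\left(-12 \right)} - \left(- m{\left(-167 \right)} + G{\left(292,181 \right)}\right)} = \sqrt{\left(-1657\right) 6 + \left(26 - \left(- \frac{1}{498}\right) 181\right)} = \sqrt{-9942 + \left(26 - - \frac{181}{498}\right)} = \sqrt{-9942 + \left(26 + \frac{181}{498}\right)} = \sqrt{-9942 + \frac{13129}{498}} = \sqrt{- \frac{4937987}{498}} = \frac{i \sqrt{2459117526}}{498}$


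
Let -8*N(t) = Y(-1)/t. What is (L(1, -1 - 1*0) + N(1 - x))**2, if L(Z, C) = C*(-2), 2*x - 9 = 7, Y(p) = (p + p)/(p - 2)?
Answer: 28561/7056 ≈ 4.0478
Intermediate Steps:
Y(p) = 2*p/(-2 + p) (Y(p) = (2*p)/(-2 + p) = 2*p/(-2 + p))
x = 8 (x = 9/2 + (1/2)*7 = 9/2 + 7/2 = 8)
L(Z, C) = -2*C
N(t) = -1/(12*t) (N(t) = -2*(-1)/(-2 - 1)/(8*t) = -2*(-1)/(-3)/(8*t) = -2*(-1)*(-1/3)/(8*t) = -1/(12*t))
(L(1, -1 - 1*0) + N(1 - x))**2 = (-2*(-1 - 1*0) - 1/(12*(1 - 1*8)))**2 = (-2*(-1 + 0) - 1/(12*(1 - 8)))**2 = (-2*(-1) - 1/12/(-7))**2 = (2 - 1/12*(-1/7))**2 = (2 + 1/84)**2 = (169/84)**2 = 28561/7056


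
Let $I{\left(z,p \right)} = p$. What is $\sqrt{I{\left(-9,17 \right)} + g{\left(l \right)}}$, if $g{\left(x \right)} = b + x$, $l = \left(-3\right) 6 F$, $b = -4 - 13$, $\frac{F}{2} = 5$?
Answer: $6 i \sqrt{5} \approx 13.416 i$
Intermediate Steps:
$F = 10$ ($F = 2 \cdot 5 = 10$)
$b = -17$ ($b = -4 - 13 = -17$)
$l = -180$ ($l = \left(-3\right) 6 \cdot 10 = \left(-18\right) 10 = -180$)
$g{\left(x \right)} = -17 + x$
$\sqrt{I{\left(-9,17 \right)} + g{\left(l \right)}} = \sqrt{17 - 197} = \sqrt{-180} = 6 i \sqrt{5}$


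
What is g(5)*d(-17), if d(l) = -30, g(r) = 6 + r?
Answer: -330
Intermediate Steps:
g(5)*d(-17) = (6 + 5)*(-30) = 11*(-30) = -330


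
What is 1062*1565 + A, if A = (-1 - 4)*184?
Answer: 1661110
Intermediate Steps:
A = -920 (A = -5*184 = -920)
1062*1565 + A = 1062*1565 - 920 = 1662030 - 920 = 1661110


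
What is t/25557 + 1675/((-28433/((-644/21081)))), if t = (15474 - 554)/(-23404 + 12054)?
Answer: 10131920768528/5795599590581745 ≈ 0.0017482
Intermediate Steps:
t = -1492/1135 (t = 14920/(-11350) = 14920*(-1/11350) = -1492/1135 ≈ -1.3145)
t/25557 + 1675/((-28433/((-644/21081)))) = -1492/1135/25557 + 1675/((-28433/((-644/21081)))) = -1492/1135*1/25557 + 1675/((-28433/((-644*1/21081)))) = -1492/29007195 + 1675/((-28433/(-644/21081))) = -1492/29007195 + 1675/((-28433*(-21081/644))) = -1492/29007195 + 1675/(599396073/644) = -1492/29007195 + 1675*(644/599396073) = -1492/29007195 + 1078700/599396073 = 10131920768528/5795599590581745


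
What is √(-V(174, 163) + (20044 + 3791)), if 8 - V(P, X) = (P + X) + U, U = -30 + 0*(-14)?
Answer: √24134 ≈ 155.35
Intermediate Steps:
U = -30 (U = -30 + 0 = -30)
V(P, X) = 38 - P - X (V(P, X) = 8 - ((P + X) - 30) = 8 - (-30 + P + X) = 8 + (30 - P - X) = 38 - P - X)
√(-V(174, 163) + (20044 + 3791)) = √(-(38 - 1*174 - 1*163) + (20044 + 3791)) = √(-(38 - 174 - 163) + 23835) = √(-1*(-299) + 23835) = √(299 + 23835) = √24134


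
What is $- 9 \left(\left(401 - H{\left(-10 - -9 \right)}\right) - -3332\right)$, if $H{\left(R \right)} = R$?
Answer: $-33606$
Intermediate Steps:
$- 9 \left(\left(401 - H{\left(-10 - -9 \right)}\right) - -3332\right) = - 9 \left(\left(401 - \left(-10 - -9\right)\right) - -3332\right) = - 9 \left(\left(401 - \left(-10 + 9\right)\right) + 3332\right) = - 9 \left(\left(401 - -1\right) + 3332\right) = - 9 \left(\left(401 + 1\right) + 3332\right) = - 9 \left(402 + 3332\right) = \left(-9\right) 3734 = -33606$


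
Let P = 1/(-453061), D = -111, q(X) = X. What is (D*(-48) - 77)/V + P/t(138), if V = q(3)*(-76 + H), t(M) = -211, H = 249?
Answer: 501973919140/49614257049 ≈ 10.118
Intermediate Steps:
P = -1/453061 ≈ -2.2072e-6
V = 519 (V = 3*(-76 + 249) = 3*173 = 519)
(D*(-48) - 77)/V + P/t(138) = (-111*(-48) - 77)/519 - 1/453061/(-211) = (5328 - 77)*(1/519) - 1/453061*(-1/211) = 5251*(1/519) + 1/95595871 = 5251/519 + 1/95595871 = 501973919140/49614257049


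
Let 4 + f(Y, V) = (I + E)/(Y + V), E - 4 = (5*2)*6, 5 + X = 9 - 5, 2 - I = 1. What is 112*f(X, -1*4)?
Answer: -1904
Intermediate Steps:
I = 1 (I = 2 - 1*1 = 2 - 1 = 1)
X = -1 (X = -5 + (9 - 5) = -5 + 4 = -1)
E = 64 (E = 4 + (5*2)*6 = 4 + 10*6 = 4 + 60 = 64)
f(Y, V) = -4 + 65/(V + Y) (f(Y, V) = -4 + (1 + 64)/(Y + V) = -4 + 65/(V + Y))
112*f(X, -1*4) = 112*((65 - (-4)*4 - 4*(-1))/(-1*4 - 1)) = 112*((65 - 4*(-4) + 4)/(-4 - 1)) = 112*((65 + 16 + 4)/(-5)) = 112*(-⅕*85) = 112*(-17) = -1904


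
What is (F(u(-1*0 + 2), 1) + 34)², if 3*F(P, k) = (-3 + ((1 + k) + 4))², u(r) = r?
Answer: 1369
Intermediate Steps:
F(P, k) = (2 + k)²/3 (F(P, k) = (-3 + ((1 + k) + 4))²/3 = (-3 + (5 + k))²/3 = (2 + k)²/3)
(F(u(-1*0 + 2), 1) + 34)² = ((2 + 1)²/3 + 34)² = ((⅓)*3² + 34)² = ((⅓)*9 + 34)² = (3 + 34)² = 37² = 1369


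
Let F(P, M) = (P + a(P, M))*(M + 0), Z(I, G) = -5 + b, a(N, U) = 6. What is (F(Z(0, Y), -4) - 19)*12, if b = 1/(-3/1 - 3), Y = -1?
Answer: -268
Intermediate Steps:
b = -1/6 (b = 1/(-3*1 - 3) = 1/(-3 - 3) = 1/(-6) = -1/6 ≈ -0.16667)
Z(I, G) = -31/6 (Z(I, G) = -5 - 1/6 = -31/6)
F(P, M) = M*(6 + P) (F(P, M) = (P + 6)*(M + 0) = (6 + P)*M = M*(6 + P))
(F(Z(0, Y), -4) - 19)*12 = (-4*(6 - 31/6) - 19)*12 = (-4*5/6 - 19)*12 = (-10/3 - 19)*12 = -67/3*12 = -268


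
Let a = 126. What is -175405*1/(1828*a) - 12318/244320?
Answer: -951919373/1172369520 ≈ -0.81196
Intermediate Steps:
-175405*1/(1828*a) - 12318/244320 = -175405/(126*1828) - 12318/244320 = -175405/230328 - 12318*1/244320 = -175405*1/230328 - 2053/40720 = -175405/230328 - 2053/40720 = -951919373/1172369520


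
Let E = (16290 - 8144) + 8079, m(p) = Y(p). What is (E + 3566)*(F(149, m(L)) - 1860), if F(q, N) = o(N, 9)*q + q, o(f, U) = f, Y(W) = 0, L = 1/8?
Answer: -33862401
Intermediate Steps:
L = ⅛ ≈ 0.12500
m(p) = 0
E = 16225 (E = 8146 + 8079 = 16225)
F(q, N) = q + N*q (F(q, N) = N*q + q = q + N*q)
(E + 3566)*(F(149, m(L)) - 1860) = (16225 + 3566)*(149*(1 + 0) - 1860) = 19791*(149*1 - 1860) = 19791*(149 - 1860) = 19791*(-1711) = -33862401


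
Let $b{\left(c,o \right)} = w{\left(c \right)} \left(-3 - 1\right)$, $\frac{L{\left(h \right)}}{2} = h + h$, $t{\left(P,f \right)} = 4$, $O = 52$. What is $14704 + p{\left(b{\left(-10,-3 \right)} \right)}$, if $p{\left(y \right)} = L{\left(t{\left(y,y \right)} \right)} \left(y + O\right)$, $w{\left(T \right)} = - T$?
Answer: $14896$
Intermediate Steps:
$L{\left(h \right)} = 4 h$ ($L{\left(h \right)} = 2 \left(h + h\right) = 2 \cdot 2 h = 4 h$)
$b{\left(c,o \right)} = 4 c$ ($b{\left(c,o \right)} = - c \left(-3 - 1\right) = - c \left(-4\right) = 4 c$)
$p{\left(y \right)} = 832 + 16 y$ ($p{\left(y \right)} = 4 \cdot 4 \left(y + 52\right) = 16 \left(52 + y\right) = 832 + 16 y$)
$14704 + p{\left(b{\left(-10,-3 \right)} \right)} = 14704 + \left(832 + 16 \cdot 4 \left(-10\right)\right) = 14704 + \left(832 + 16 \left(-40\right)\right) = 14704 + \left(832 - 640\right) = 14704 + 192 = 14896$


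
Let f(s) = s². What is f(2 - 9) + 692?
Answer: 741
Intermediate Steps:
f(2 - 9) + 692 = (2 - 9)² + 692 = (-7)² + 692 = 49 + 692 = 741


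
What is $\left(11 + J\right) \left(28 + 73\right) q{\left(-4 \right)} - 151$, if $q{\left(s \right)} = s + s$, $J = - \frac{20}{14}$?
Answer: $- \frac{55193}{7} \approx -7884.7$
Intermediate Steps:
$J = - \frac{10}{7}$ ($J = \left(-20\right) \frac{1}{14} = - \frac{10}{7} \approx -1.4286$)
$q{\left(s \right)} = 2 s$
$\left(11 + J\right) \left(28 + 73\right) q{\left(-4 \right)} - 151 = \left(11 - \frac{10}{7}\right) \left(28 + 73\right) 2 \left(-4\right) - 151 = \frac{67}{7} \cdot 101 \left(-8\right) - 151 = \frac{6767}{7} \left(-8\right) - 151 = - \frac{54136}{7} - 151 = - \frac{55193}{7}$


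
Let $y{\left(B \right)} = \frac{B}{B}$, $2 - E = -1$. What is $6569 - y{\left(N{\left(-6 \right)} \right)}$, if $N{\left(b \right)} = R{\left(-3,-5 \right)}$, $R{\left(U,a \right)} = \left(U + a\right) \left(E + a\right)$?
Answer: $6568$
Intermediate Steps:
$E = 3$ ($E = 2 - -1 = 2 + 1 = 3$)
$R{\left(U,a \right)} = \left(3 + a\right) \left(U + a\right)$ ($R{\left(U,a \right)} = \left(U + a\right) \left(3 + a\right) = \left(3 + a\right) \left(U + a\right)$)
$N{\left(b \right)} = 16$ ($N{\left(b \right)} = \left(-5\right)^{2} + 3 \left(-3\right) + 3 \left(-5\right) - -15 = 25 - 9 - 15 + 15 = 16$)
$y{\left(B \right)} = 1$
$6569 - y{\left(N{\left(-6 \right)} \right)} = 6569 - 1 = 6568$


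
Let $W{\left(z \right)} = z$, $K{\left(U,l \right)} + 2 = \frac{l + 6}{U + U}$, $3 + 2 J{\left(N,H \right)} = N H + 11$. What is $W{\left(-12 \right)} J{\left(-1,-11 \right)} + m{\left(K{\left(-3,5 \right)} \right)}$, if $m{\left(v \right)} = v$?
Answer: $- \frac{707}{6} \approx -117.83$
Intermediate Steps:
$J{\left(N,H \right)} = 4 + \frac{H N}{2}$ ($J{\left(N,H \right)} = - \frac{3}{2} + \frac{N H + 11}{2} = - \frac{3}{2} + \frac{H N + 11}{2} = - \frac{3}{2} + \frac{11 + H N}{2} = - \frac{3}{2} + \left(\frac{11}{2} + \frac{H N}{2}\right) = 4 + \frac{H N}{2}$)
$K{\left(U,l \right)} = -2 + \frac{6 + l}{2 U}$ ($K{\left(U,l \right)} = -2 + \frac{l + 6}{U + U} = -2 + \frac{6 + l}{2 U}$)
$W{\left(-12 \right)} J{\left(-1,-11 \right)} + m{\left(K{\left(-3,5 \right)} \right)} = - 12 \left(4 + \frac{1}{2} \left(-11\right) \left(-1\right)\right) + \frac{6 + 5 - -12}{2 \left(-3\right)} = - 12 \left(4 + \frac{11}{2}\right) + \frac{1}{2} \left(- \frac{1}{3}\right) \left(6 + 5 + 12\right) = \left(-12\right) \frac{19}{2} + \frac{1}{2} \left(- \frac{1}{3}\right) 23 = -114 - \frac{23}{6} = - \frac{707}{6}$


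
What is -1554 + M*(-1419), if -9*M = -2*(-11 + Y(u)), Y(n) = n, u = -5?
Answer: 10474/3 ≈ 3491.3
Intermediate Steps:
M = -32/9 (M = -(-2)*(-11 - 5)/9 = -(-2)*(-16)/9 = -⅑*32 = -32/9 ≈ -3.5556)
-1554 + M*(-1419) = -1554 - 32/9*(-1419) = -1554 + 15136/3 = 10474/3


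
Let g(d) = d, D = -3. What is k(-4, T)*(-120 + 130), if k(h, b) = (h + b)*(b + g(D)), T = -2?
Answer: 300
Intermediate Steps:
k(h, b) = (-3 + b)*(b + h) (k(h, b) = (h + b)*(b - 3) = (b + h)*(-3 + b) = (-3 + b)*(b + h))
k(-4, T)*(-120 + 130) = ((-2)² - 3*(-2) - 3*(-4) - 2*(-4))*(-120 + 130) = (4 + 6 + 12 + 8)*10 = 30*10 = 300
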